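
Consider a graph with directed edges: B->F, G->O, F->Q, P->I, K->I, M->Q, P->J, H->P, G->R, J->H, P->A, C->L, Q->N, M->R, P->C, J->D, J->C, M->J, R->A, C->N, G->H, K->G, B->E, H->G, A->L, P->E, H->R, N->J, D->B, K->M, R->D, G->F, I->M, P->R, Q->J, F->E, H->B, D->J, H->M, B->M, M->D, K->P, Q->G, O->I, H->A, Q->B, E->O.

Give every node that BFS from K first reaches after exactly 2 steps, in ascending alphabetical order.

Level 0: K
Level 1: G, I, M, P
Level 2: A, C, D, E, F, H, J, O, Q, R
Level 3: B, L, N

A, C, D, E, F, H, J, O, Q, R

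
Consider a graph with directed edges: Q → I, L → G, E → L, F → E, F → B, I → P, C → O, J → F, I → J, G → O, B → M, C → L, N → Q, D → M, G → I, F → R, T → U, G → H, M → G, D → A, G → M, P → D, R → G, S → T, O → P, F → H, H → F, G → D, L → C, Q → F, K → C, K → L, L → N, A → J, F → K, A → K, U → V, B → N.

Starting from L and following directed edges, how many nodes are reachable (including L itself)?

BFS from L visits: L, C, G, N, O, D, H, I, M, Q, P, A, F, J, K, B, E, R
Reachable nodes: 18 of 22 total.

18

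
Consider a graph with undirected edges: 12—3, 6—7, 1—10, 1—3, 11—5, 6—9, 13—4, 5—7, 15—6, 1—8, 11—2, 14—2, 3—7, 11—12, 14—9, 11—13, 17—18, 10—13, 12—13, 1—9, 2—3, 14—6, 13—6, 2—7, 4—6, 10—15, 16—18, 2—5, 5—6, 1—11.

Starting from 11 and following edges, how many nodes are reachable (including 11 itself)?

BFS from 11 visits: 11, 13, 12, 5, 2, 1, 10, 6, 4, 3, 7, 14, 9, 8, 15
Reachable nodes: 15 of 18 total.

15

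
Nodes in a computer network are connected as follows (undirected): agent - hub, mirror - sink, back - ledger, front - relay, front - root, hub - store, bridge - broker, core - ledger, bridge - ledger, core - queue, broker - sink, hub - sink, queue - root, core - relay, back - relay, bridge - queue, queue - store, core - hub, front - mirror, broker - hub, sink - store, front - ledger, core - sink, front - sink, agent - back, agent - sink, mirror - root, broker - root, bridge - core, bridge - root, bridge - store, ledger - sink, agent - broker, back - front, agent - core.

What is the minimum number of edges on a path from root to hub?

2

Level 0: root
Level 1: bridge, broker, front, mirror, queue
Level 2: agent, back, core, hub, ledger, relay, sink, store
hub first appears at level 2.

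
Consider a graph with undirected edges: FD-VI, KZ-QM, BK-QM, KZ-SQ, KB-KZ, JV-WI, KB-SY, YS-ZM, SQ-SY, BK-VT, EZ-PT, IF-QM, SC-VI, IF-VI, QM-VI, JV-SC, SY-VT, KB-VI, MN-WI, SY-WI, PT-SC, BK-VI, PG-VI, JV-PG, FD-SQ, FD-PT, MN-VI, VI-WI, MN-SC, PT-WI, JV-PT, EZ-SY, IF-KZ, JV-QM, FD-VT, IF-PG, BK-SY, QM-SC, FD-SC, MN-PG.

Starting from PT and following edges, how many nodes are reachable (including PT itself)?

17

BFS from PT visits: PT, WI, SC, JV, FD, EZ, VI, SY, MN, QM, PG, VT, SQ, KB, IF, BK, KZ
Reachable nodes: 17 of 19 total.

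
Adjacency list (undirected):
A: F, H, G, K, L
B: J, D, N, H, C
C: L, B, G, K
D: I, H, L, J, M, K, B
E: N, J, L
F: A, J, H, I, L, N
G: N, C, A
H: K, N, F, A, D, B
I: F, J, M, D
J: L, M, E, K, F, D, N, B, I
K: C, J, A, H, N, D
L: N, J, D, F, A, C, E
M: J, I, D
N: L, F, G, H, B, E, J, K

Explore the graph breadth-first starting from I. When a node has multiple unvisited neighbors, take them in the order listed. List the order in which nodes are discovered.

Visit I; enqueue F, J, M, D → queue [F, J, M, D]
Visit F; enqueue A, H, L, N → queue [J, M, D, A, H, L, N]
Visit J; enqueue E, K, B → queue [M, D, A, H, L, N, E, K, B]
Visit M → queue [D, A, H, L, N, E, K, B]
Visit D → queue [A, H, L, N, E, K, B]
Visit A; enqueue G → queue [H, L, N, E, K, B, G]
Visit H → queue [L, N, E, K, B, G]
Visit L; enqueue C → queue [N, E, K, B, G, C]
Visit N → queue [E, K, B, G, C]
Visit E → queue [K, B, G, C]
Visit K → queue [B, G, C]
Visit B → queue [G, C]
Visit G → queue [C]
Visit C → queue []

I, F, J, M, D, A, H, L, N, E, K, B, G, C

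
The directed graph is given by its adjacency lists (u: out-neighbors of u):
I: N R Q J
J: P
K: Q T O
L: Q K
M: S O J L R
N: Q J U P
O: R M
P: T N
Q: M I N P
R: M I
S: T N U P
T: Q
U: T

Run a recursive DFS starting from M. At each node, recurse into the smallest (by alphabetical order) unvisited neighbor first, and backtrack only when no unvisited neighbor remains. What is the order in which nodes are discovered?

Visit M
M → J
J → P
P → N
N → Q
Q → I
I → R
N → U
U → T
M → L
L → K
K → O
M → S

M, J, P, N, Q, I, R, U, T, L, K, O, S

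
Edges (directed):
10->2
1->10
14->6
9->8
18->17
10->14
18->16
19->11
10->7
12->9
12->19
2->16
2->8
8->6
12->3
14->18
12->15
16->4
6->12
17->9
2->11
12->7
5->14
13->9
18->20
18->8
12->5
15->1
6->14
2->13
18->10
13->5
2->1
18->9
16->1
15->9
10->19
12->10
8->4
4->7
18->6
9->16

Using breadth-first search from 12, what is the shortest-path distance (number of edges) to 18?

Level 0: 12
Level 1: 3, 5, 7, 9, 10, 15, 19
Level 2: 1, 2, 8, 11, 14, 16
Level 3: 4, 6, 13, 18
Level 4: 17, 20
18 first appears at level 3.

3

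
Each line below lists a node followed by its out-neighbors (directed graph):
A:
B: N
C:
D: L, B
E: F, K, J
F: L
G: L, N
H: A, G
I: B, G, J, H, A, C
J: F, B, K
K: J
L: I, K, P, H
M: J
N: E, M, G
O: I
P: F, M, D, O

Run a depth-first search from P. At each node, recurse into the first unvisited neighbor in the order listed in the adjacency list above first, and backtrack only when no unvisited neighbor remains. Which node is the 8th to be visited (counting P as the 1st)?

Visit P
P → F
F → L
L → I
I → B
B → N
N → E
E → K
K → J
N → M
N → G
I → H
H → A
I → C
P → D
P → O

Visit order: P, F, L, I, B, N, E, K, J, M, G, H, A, C, D, O

K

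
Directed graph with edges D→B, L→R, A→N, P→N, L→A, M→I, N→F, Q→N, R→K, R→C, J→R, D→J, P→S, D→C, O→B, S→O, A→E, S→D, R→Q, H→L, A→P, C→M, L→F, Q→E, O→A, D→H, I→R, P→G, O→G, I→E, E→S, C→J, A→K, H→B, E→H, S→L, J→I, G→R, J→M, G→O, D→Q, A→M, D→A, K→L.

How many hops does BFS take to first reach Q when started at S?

Level 0: S
Level 1: D, L, O
Level 2: A, B, C, F, G, H, J, Q, R
Level 3: E, I, K, M, N, P
Q first appears at level 2.

2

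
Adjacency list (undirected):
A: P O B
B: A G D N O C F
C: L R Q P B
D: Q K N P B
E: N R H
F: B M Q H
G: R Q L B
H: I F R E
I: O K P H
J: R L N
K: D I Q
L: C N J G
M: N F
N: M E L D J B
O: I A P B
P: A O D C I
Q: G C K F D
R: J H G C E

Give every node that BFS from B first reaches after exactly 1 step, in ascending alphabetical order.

A, C, D, F, G, N, O

Level 0: B
Level 1: A, C, D, F, G, N, O
Level 2: E, H, I, J, K, L, M, P, Q, R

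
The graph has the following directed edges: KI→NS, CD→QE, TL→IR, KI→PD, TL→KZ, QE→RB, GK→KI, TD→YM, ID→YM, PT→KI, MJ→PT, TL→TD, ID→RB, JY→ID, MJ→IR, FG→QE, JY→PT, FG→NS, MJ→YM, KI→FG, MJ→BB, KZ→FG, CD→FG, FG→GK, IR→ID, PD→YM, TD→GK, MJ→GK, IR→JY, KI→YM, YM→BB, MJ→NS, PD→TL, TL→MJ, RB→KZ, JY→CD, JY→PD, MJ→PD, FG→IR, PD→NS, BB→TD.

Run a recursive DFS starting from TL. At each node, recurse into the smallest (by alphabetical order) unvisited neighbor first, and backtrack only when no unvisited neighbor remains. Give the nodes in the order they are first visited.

TL → IR → ID → RB → KZ → FG → GK → KI → NS → PD → YM → BB → TD → QE → JY → CD → PT → MJ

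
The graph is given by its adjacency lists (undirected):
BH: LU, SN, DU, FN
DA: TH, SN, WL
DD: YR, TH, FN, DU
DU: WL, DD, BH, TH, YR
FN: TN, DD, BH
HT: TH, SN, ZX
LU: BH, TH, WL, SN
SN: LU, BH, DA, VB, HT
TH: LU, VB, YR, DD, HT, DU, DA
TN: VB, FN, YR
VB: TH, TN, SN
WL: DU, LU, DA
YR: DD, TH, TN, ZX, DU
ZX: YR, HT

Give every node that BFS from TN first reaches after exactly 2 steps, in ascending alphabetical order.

BH, DD, DU, SN, TH, ZX

Level 0: TN
Level 1: FN, VB, YR
Level 2: BH, DD, DU, SN, TH, ZX
Level 3: DA, HT, LU, WL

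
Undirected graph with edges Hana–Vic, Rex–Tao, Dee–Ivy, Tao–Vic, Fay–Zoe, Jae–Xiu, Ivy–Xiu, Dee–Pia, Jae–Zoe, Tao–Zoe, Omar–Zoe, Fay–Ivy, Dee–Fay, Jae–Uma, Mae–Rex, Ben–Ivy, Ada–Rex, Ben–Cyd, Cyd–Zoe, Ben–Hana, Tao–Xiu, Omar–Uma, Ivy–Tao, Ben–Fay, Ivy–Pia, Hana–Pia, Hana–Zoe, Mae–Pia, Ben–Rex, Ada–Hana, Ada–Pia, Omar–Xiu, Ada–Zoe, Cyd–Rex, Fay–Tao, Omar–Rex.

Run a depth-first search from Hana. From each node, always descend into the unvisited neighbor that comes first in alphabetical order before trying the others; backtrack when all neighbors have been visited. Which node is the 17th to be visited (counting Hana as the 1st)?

Zoe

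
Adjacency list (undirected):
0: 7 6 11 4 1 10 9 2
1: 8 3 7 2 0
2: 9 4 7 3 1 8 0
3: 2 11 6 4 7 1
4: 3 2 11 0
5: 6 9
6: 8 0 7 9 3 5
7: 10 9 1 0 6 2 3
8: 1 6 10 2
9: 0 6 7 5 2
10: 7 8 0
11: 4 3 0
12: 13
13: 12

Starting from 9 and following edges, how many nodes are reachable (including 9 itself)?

12

BFS from 9 visits: 9, 0, 2, 5, 6, 7, 1, 4, 10, 11, 3, 8
Reachable nodes: 12 of 14 total.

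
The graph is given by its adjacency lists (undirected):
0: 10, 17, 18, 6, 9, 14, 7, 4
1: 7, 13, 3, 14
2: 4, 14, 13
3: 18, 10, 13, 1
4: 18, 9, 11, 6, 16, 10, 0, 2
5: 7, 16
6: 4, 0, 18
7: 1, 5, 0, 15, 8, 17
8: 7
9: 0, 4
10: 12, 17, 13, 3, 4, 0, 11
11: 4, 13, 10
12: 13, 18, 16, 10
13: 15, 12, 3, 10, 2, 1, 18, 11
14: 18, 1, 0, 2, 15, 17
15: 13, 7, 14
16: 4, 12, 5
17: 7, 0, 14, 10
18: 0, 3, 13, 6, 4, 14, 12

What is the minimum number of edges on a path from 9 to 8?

Level 0: 9
Level 1: 0, 4
Level 2: 2, 6, 7, 10, 11, 14, 16, 17, 18
Level 3: 1, 3, 5, 8, 12, 13, 15
8 first appears at level 3.

3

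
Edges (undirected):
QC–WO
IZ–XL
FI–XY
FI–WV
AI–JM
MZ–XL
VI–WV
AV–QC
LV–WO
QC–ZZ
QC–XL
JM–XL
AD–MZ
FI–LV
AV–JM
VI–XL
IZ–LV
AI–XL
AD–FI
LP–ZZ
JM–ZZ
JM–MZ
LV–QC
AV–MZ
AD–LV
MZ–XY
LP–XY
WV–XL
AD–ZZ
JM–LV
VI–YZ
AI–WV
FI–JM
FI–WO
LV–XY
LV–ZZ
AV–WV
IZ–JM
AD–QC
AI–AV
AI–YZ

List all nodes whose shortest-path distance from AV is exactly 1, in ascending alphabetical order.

AI, JM, MZ, QC, WV

Level 0: AV
Level 1: AI, JM, MZ, QC, WV
Level 2: AD, FI, IZ, LV, VI, WO, XL, XY, YZ, ZZ
Level 3: LP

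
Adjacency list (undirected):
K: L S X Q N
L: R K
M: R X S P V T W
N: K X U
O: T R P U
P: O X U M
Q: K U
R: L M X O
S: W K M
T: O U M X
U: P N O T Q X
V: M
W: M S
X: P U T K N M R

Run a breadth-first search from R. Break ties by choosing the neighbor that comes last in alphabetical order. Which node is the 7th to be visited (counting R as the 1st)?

T

Visit R; enqueue X, O, M, L → queue [X, O, M, L]
Visit X; enqueue U, T, P, N, K → queue [O, M, L, U, T, P, N, K]
Visit O → queue [M, L, U, T, P, N, K]
Visit M; enqueue W, V, S → queue [L, U, T, P, N, K, W, V, S]
Visit L → queue [U, T, P, N, K, W, V, S]
Visit U; enqueue Q → queue [T, P, N, K, W, V, S, Q]
Visit T → queue [P, N, K, W, V, S, Q]
Visit P → queue [N, K, W, V, S, Q]
Visit N → queue [K, W, V, S, Q]
Visit K → queue [W, V, S, Q]
Visit W → queue [V, S, Q]
Visit V → queue [S, Q]
Visit S → queue [Q]
Visit Q → queue []

Visit order: R, X, O, M, L, U, T, P, N, K, W, V, S, Q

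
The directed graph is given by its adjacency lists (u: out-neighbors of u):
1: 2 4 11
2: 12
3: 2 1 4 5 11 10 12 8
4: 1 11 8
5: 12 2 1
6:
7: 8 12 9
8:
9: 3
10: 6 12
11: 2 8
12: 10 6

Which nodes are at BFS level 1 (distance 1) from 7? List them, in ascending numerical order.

8, 9, 12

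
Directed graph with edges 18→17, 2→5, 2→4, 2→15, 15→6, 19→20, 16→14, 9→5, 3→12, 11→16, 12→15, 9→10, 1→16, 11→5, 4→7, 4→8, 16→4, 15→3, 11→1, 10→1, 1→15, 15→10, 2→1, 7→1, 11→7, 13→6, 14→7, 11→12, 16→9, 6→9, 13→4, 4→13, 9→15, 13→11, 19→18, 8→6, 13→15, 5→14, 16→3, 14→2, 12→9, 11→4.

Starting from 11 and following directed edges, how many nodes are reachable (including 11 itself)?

BFS from 11 visits: 11, 16, 12, 7, 5, 4, 1, 14, 9, 3, 15, 13, 8, 2, 10, 6
Reachable nodes: 16 of 20 total.

16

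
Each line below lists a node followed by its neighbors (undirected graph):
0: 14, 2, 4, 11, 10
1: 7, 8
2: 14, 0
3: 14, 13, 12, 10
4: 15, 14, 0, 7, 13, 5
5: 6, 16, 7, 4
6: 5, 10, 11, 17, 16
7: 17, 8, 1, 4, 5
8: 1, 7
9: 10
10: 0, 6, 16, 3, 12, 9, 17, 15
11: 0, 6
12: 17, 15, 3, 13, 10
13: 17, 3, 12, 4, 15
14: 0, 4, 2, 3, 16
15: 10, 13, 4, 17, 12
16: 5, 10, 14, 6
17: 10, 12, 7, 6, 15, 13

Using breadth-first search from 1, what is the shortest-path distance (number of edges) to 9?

4

Level 0: 1
Level 1: 7, 8
Level 2: 4, 5, 17
Level 3: 0, 6, 10, 12, 13, 14, 15, 16
Level 4: 2, 3, 9, 11
9 first appears at level 4.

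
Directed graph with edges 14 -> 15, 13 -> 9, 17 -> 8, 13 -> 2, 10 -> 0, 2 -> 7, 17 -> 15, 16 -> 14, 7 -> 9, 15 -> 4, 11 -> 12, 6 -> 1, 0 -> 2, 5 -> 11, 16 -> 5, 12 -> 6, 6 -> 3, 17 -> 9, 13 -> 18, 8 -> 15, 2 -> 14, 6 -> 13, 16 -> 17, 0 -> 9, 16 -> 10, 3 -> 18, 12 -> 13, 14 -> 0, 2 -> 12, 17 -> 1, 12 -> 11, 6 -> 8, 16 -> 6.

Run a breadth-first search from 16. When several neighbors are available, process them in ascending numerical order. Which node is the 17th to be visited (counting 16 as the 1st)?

2

Visit 16; enqueue 5, 6, 10, 14, 17 → queue [5, 6, 10, 14, 17]
Visit 5; enqueue 11 → queue [6, 10, 14, 17, 11]
Visit 6; enqueue 1, 3, 8, 13 → queue [10, 14, 17, 11, 1, 3, 8, 13]
Visit 10; enqueue 0 → queue [14, 17, 11, 1, 3, 8, 13, 0]
Visit 14; enqueue 15 → queue [17, 11, 1, 3, 8, 13, 0, 15]
Visit 17; enqueue 9 → queue [11, 1, 3, 8, 13, 0, 15, 9]
Visit 11; enqueue 12 → queue [1, 3, 8, 13, 0, 15, 9, 12]
Visit 1 → queue [3, 8, 13, 0, 15, 9, 12]
Visit 3; enqueue 18 → queue [8, 13, 0, 15, 9, 12, 18]
Visit 8 → queue [13, 0, 15, 9, 12, 18]
Visit 13; enqueue 2 → queue [0, 15, 9, 12, 18, 2]
Visit 0 → queue [15, 9, 12, 18, 2]
Visit 15; enqueue 4 → queue [9, 12, 18, 2, 4]
Visit 9 → queue [12, 18, 2, 4]
Visit 12 → queue [18, 2, 4]
Visit 18 → queue [2, 4]
Visit 2; enqueue 7 → queue [4, 7]
Visit 4 → queue [7]
Visit 7 → queue []

Visit order: 16, 5, 6, 10, 14, 17, 11, 1, 3, 8, 13, 0, 15, 9, 12, 18, 2, 4, 7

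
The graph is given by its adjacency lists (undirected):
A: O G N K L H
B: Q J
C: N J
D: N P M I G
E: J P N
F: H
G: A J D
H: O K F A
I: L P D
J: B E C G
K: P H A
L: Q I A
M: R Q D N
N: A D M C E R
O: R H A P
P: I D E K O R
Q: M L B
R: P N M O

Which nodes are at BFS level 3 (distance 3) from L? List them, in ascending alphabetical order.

C, E, F, J, R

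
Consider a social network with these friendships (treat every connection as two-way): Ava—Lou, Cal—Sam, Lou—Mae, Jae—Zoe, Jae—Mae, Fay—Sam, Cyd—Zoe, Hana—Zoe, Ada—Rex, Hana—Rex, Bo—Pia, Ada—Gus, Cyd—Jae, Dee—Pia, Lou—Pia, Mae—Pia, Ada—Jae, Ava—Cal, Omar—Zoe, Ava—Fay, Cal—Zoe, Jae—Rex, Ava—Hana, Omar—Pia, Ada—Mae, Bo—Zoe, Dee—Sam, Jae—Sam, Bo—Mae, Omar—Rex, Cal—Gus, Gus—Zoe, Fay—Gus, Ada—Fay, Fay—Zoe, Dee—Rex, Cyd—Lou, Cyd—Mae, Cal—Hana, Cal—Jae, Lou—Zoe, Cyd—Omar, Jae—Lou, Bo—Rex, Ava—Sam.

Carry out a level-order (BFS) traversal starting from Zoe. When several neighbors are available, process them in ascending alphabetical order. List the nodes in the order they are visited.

Zoe, Bo, Cal, Cyd, Fay, Gus, Hana, Jae, Lou, Omar, Mae, Pia, Rex, Ava, Sam, Ada, Dee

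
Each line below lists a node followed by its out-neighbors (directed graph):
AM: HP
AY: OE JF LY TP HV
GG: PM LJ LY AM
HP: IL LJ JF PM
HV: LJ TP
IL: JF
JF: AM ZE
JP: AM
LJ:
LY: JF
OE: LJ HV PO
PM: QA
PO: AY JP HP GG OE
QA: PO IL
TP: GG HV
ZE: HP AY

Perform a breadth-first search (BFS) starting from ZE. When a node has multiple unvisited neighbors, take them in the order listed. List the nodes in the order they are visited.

Visit ZE; enqueue HP, AY → queue [HP, AY]
Visit HP; enqueue IL, LJ, JF, PM → queue [AY, IL, LJ, JF, PM]
Visit AY; enqueue OE, LY, TP, HV → queue [IL, LJ, JF, PM, OE, LY, TP, HV]
Visit IL → queue [LJ, JF, PM, OE, LY, TP, HV]
Visit LJ → queue [JF, PM, OE, LY, TP, HV]
Visit JF; enqueue AM → queue [PM, OE, LY, TP, HV, AM]
Visit PM; enqueue QA → queue [OE, LY, TP, HV, AM, QA]
Visit OE; enqueue PO → queue [LY, TP, HV, AM, QA, PO]
Visit LY → queue [TP, HV, AM, QA, PO]
Visit TP; enqueue GG → queue [HV, AM, QA, PO, GG]
Visit HV → queue [AM, QA, PO, GG]
Visit AM → queue [QA, PO, GG]
Visit QA → queue [PO, GG]
Visit PO; enqueue JP → queue [GG, JP]
Visit GG → queue [JP]
Visit JP → queue []

ZE → HP → AY → IL → LJ → JF → PM → OE → LY → TP → HV → AM → QA → PO → GG → JP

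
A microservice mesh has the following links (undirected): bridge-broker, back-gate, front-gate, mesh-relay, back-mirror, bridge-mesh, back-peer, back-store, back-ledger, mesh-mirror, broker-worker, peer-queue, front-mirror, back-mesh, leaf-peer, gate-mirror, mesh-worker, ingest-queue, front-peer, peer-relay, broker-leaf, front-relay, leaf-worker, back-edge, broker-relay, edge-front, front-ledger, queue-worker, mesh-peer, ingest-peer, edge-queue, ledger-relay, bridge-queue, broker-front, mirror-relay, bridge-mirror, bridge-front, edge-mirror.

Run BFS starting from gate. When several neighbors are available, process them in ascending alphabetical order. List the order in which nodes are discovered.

gate back front mirror edge ledger mesh peer store bridge broker relay queue worker ingest leaf

Visit gate; enqueue back, front, mirror → queue [back, front, mirror]
Visit back; enqueue edge, ledger, mesh, peer, store → queue [front, mirror, edge, ledger, mesh, peer, store]
Visit front; enqueue bridge, broker, relay → queue [mirror, edge, ledger, mesh, peer, store, bridge, broker, relay]
Visit mirror → queue [edge, ledger, mesh, peer, store, bridge, broker, relay]
Visit edge; enqueue queue → queue [ledger, mesh, peer, store, bridge, broker, relay, queue]
Visit ledger → queue [mesh, peer, store, bridge, broker, relay, queue]
Visit mesh; enqueue worker → queue [peer, store, bridge, broker, relay, queue, worker]
Visit peer; enqueue ingest, leaf → queue [store, bridge, broker, relay, queue, worker, ingest, leaf]
Visit store → queue [bridge, broker, relay, queue, worker, ingest, leaf]
Visit bridge → queue [broker, relay, queue, worker, ingest, leaf]
Visit broker → queue [relay, queue, worker, ingest, leaf]
Visit relay → queue [queue, worker, ingest, leaf]
Visit queue → queue [worker, ingest, leaf]
Visit worker → queue [ingest, leaf]
Visit ingest → queue [leaf]
Visit leaf → queue []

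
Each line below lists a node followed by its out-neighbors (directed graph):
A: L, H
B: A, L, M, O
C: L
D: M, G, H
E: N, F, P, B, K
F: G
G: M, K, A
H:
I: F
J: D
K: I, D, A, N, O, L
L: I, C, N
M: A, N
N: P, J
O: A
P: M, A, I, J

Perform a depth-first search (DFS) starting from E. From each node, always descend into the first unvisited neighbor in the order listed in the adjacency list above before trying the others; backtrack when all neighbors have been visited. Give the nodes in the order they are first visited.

E -> N -> P -> M -> A -> L -> I -> F -> G -> K -> D -> H -> O -> C -> J -> B

Visit E
E → N
N → P
P → M
M → A
A → L
L → I
I → F
F → G
G → K
K → D
D → H
K → O
L → C
P → J
E → B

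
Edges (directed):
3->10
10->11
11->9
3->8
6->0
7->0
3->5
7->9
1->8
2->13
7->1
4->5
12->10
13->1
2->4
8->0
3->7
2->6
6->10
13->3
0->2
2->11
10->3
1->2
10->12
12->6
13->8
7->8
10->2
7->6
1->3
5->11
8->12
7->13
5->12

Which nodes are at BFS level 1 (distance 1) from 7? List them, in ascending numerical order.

0, 1, 6, 8, 9, 13

Level 0: 7
Level 1: 0, 1, 6, 8, 9, 13
Level 2: 2, 3, 10, 12
Level 3: 4, 5, 11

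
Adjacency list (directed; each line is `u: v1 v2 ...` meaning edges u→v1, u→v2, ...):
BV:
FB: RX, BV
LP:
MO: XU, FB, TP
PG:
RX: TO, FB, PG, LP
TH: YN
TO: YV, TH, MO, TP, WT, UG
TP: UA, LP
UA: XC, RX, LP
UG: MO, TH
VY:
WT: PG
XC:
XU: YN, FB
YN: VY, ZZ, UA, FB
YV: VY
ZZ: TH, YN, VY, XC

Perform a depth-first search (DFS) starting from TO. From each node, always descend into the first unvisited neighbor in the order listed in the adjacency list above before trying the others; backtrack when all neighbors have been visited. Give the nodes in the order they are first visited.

TO YV VY TH YN ZZ XC UA RX FB BV PG LP MO XU TP WT UG

Visit TO
TO → YV
YV → VY
TO → TH
TH → YN
YN → ZZ
ZZ → XC
YN → UA
UA → RX
RX → FB
FB → BV
RX → PG
RX → LP
TO → MO
MO → XU
MO → TP
TO → WT
TO → UG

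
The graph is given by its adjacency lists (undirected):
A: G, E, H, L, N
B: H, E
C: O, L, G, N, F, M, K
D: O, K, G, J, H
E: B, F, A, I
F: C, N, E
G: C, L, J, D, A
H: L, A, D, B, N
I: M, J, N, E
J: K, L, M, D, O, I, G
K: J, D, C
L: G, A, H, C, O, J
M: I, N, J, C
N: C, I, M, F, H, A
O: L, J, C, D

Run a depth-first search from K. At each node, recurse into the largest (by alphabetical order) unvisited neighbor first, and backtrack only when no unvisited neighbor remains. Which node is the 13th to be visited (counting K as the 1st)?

Visit K
K → J
J → O
O → L
L → H
H → N
N → M
M → I
I → E
E → F
F → C
C → G
G → D
G → A
E → B

Visit order: K, J, O, L, H, N, M, I, E, F, C, G, D, A, B

D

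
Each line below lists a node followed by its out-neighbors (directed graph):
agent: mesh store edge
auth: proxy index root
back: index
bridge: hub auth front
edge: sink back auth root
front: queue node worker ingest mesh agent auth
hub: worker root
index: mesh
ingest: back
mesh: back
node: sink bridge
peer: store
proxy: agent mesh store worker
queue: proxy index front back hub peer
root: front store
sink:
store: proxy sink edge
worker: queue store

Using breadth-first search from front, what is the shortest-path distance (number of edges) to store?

2

Level 0: front
Level 1: agent, auth, ingest, mesh, node, queue, worker
Level 2: back, bridge, edge, hub, index, peer, proxy, root, sink, store
store first appears at level 2.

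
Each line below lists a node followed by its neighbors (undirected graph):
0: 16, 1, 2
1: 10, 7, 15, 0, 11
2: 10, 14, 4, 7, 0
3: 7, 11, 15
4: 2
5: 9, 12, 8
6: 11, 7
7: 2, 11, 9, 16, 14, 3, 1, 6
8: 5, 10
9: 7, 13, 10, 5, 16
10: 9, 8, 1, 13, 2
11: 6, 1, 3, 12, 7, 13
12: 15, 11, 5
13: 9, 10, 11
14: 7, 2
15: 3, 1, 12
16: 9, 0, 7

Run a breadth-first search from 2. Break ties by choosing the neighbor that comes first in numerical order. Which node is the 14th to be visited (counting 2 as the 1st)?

Visit 2; enqueue 0, 4, 7, 10, 14 → queue [0, 4, 7, 10, 14]
Visit 0; enqueue 1, 16 → queue [4, 7, 10, 14, 1, 16]
Visit 4 → queue [7, 10, 14, 1, 16]
Visit 7; enqueue 3, 6, 9, 11 → queue [10, 14, 1, 16, 3, 6, 9, 11]
Visit 10; enqueue 8, 13 → queue [14, 1, 16, 3, 6, 9, 11, 8, 13]
Visit 14 → queue [1, 16, 3, 6, 9, 11, 8, 13]
Visit 1; enqueue 15 → queue [16, 3, 6, 9, 11, 8, 13, 15]
Visit 16 → queue [3, 6, 9, 11, 8, 13, 15]
Visit 3 → queue [6, 9, 11, 8, 13, 15]
Visit 6 → queue [9, 11, 8, 13, 15]
Visit 9; enqueue 5 → queue [11, 8, 13, 15, 5]
Visit 11; enqueue 12 → queue [8, 13, 15, 5, 12]
Visit 8 → queue [13, 15, 5, 12]
Visit 13 → queue [15, 5, 12]
Visit 15 → queue [5, 12]
Visit 5 → queue [12]
Visit 12 → queue []

Visit order: 2, 0, 4, 7, 10, 14, 1, 16, 3, 6, 9, 11, 8, 13, 15, 5, 12

13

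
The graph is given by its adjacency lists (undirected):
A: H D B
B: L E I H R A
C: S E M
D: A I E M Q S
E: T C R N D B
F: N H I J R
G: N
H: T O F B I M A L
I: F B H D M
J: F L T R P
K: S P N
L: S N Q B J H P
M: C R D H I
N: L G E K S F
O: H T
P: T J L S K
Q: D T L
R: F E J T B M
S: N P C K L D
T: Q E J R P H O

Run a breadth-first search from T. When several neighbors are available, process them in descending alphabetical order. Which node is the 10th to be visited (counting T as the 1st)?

Visit T; enqueue R, Q, P, O, J, H, E → queue [R, Q, P, O, J, H, E]
Visit R; enqueue M, F, B → queue [Q, P, O, J, H, E, M, F, B]
Visit Q; enqueue L, D → queue [P, O, J, H, E, M, F, B, L, D]
Visit P; enqueue S, K → queue [O, J, H, E, M, F, B, L, D, S, K]
Visit O → queue [J, H, E, M, F, B, L, D, S, K]
Visit J → queue [H, E, M, F, B, L, D, S, K]
Visit H; enqueue I, A → queue [E, M, F, B, L, D, S, K, I, A]
Visit E; enqueue N, C → queue [M, F, B, L, D, S, K, I, A, N, C]
Visit M → queue [F, B, L, D, S, K, I, A, N, C]
Visit F → queue [B, L, D, S, K, I, A, N, C]
Visit B → queue [L, D, S, K, I, A, N, C]
Visit L → queue [D, S, K, I, A, N, C]
Visit D → queue [S, K, I, A, N, C]
Visit S → queue [K, I, A, N, C]
Visit K → queue [I, A, N, C]
Visit I → queue [A, N, C]
Visit A → queue [N, C]
Visit N; enqueue G → queue [C, G]
Visit C → queue [G]
Visit G → queue []

Visit order: T, R, Q, P, O, J, H, E, M, F, B, L, D, S, K, I, A, N, C, G

F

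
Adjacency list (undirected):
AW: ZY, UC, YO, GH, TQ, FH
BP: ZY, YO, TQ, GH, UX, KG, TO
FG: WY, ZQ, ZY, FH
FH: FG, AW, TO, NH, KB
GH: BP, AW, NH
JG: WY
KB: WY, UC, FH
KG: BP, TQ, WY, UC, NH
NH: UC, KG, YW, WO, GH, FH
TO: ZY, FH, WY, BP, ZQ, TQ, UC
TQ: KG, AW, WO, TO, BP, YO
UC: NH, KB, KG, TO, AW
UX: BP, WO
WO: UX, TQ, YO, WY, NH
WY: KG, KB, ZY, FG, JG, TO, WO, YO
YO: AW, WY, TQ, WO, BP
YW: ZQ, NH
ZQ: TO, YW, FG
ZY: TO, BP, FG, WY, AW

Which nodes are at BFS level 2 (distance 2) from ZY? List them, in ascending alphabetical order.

FH, GH, JG, KB, KG, TQ, UC, UX, WO, YO, ZQ

Level 0: ZY
Level 1: AW, BP, FG, TO, WY
Level 2: FH, GH, JG, KB, KG, TQ, UC, UX, WO, YO, ZQ
Level 3: NH, YW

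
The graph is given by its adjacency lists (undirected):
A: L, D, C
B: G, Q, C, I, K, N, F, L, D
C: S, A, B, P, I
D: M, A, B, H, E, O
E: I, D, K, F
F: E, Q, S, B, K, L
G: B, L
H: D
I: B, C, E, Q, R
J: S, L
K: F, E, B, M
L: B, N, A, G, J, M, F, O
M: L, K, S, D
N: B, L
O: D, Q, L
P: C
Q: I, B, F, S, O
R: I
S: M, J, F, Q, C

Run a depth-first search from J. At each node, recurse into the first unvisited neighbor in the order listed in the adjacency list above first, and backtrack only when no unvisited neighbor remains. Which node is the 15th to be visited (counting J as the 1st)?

F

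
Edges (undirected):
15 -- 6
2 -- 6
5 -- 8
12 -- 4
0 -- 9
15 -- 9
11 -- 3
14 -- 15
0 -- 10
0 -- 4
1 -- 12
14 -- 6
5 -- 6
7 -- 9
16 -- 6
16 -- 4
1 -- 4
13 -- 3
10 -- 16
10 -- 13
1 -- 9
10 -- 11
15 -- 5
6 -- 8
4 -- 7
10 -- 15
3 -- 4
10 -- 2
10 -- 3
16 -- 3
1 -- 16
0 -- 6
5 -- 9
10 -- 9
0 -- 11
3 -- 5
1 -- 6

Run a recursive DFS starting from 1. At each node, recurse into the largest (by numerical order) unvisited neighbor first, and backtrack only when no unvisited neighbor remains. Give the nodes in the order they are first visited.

Visit 1
1 → 16
16 → 10
10 → 15
15 → 14
14 → 6
6 → 8
8 → 5
5 → 9
9 → 7
7 → 4
4 → 12
4 → 3
3 → 13
3 → 11
11 → 0
6 → 2

1, 16, 10, 15, 14, 6, 8, 5, 9, 7, 4, 12, 3, 13, 11, 0, 2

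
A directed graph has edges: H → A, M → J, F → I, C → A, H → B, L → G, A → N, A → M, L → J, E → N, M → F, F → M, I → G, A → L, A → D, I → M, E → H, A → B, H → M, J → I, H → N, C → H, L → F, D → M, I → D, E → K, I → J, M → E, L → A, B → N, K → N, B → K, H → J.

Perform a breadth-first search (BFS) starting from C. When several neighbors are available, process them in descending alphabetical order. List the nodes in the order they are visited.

C, H, A, N, M, J, B, L, D, F, E, I, K, G

Visit C; enqueue H, A → queue [H, A]
Visit H; enqueue N, M, J, B → queue [A, N, M, J, B]
Visit A; enqueue L, D → queue [N, M, J, B, L, D]
Visit N → queue [M, J, B, L, D]
Visit M; enqueue F, E → queue [J, B, L, D, F, E]
Visit J; enqueue I → queue [B, L, D, F, E, I]
Visit B; enqueue K → queue [L, D, F, E, I, K]
Visit L; enqueue G → queue [D, F, E, I, K, G]
Visit D → queue [F, E, I, K, G]
Visit F → queue [E, I, K, G]
Visit E → queue [I, K, G]
Visit I → queue [K, G]
Visit K → queue [G]
Visit G → queue []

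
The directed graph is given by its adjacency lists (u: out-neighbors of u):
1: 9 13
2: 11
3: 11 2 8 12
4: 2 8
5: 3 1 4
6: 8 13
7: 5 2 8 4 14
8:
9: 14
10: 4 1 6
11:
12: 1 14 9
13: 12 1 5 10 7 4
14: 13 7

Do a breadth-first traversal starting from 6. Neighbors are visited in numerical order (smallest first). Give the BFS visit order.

6 -> 8 -> 13 -> 1 -> 4 -> 5 -> 7 -> 10 -> 12 -> 9 -> 2 -> 3 -> 14 -> 11

Visit 6; enqueue 8, 13 → queue [8, 13]
Visit 8 → queue [13]
Visit 13; enqueue 1, 4, 5, 7, 10, 12 → queue [1, 4, 5, 7, 10, 12]
Visit 1; enqueue 9 → queue [4, 5, 7, 10, 12, 9]
Visit 4; enqueue 2 → queue [5, 7, 10, 12, 9, 2]
Visit 5; enqueue 3 → queue [7, 10, 12, 9, 2, 3]
Visit 7; enqueue 14 → queue [10, 12, 9, 2, 3, 14]
Visit 10 → queue [12, 9, 2, 3, 14]
Visit 12 → queue [9, 2, 3, 14]
Visit 9 → queue [2, 3, 14]
Visit 2; enqueue 11 → queue [3, 14, 11]
Visit 3 → queue [14, 11]
Visit 14 → queue [11]
Visit 11 → queue []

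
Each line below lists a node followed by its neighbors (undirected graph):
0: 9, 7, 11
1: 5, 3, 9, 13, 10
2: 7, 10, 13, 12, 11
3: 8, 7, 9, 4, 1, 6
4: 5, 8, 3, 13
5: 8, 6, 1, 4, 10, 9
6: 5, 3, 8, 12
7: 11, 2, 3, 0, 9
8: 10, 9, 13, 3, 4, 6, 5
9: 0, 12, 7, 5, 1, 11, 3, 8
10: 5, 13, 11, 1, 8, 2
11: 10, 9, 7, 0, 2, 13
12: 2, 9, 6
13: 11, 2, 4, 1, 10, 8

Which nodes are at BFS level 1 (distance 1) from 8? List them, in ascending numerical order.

3, 4, 5, 6, 9, 10, 13

Level 0: 8
Level 1: 3, 4, 5, 6, 9, 10, 13
Level 2: 0, 1, 2, 7, 11, 12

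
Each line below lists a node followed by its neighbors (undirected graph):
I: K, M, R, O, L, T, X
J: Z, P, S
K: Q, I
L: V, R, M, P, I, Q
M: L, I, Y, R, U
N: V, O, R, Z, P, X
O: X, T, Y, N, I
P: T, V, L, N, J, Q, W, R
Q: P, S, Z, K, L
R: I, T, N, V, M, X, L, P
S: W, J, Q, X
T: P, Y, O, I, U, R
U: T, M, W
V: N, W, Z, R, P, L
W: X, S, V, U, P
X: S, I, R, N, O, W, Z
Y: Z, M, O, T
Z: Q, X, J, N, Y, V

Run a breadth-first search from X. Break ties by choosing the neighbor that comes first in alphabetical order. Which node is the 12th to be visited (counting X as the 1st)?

T

Visit X; enqueue I, N, O, R, S, W, Z → queue [I, N, O, R, S, W, Z]
Visit I; enqueue K, L, M, T → queue [N, O, R, S, W, Z, K, L, M, T]
Visit N; enqueue P, V → queue [O, R, S, W, Z, K, L, M, T, P, V]
Visit O; enqueue Y → queue [R, S, W, Z, K, L, M, T, P, V, Y]
Visit R → queue [S, W, Z, K, L, M, T, P, V, Y]
Visit S; enqueue J, Q → queue [W, Z, K, L, M, T, P, V, Y, J, Q]
Visit W; enqueue U → queue [Z, K, L, M, T, P, V, Y, J, Q, U]
Visit Z → queue [K, L, M, T, P, V, Y, J, Q, U]
Visit K → queue [L, M, T, P, V, Y, J, Q, U]
Visit L → queue [M, T, P, V, Y, J, Q, U]
Visit M → queue [T, P, V, Y, J, Q, U]
Visit T → queue [P, V, Y, J, Q, U]
Visit P → queue [V, Y, J, Q, U]
Visit V → queue [Y, J, Q, U]
Visit Y → queue [J, Q, U]
Visit J → queue [Q, U]
Visit Q → queue [U]
Visit U → queue []

Visit order: X, I, N, O, R, S, W, Z, K, L, M, T, P, V, Y, J, Q, U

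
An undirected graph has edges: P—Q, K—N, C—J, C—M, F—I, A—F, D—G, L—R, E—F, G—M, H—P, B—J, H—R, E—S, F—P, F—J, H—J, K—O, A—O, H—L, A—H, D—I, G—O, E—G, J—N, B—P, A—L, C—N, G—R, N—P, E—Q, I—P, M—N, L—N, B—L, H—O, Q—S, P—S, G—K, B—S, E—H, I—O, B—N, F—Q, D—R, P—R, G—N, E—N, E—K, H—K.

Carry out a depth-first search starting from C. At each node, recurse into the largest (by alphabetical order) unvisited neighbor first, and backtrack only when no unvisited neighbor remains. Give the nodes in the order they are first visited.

Visit C
C → N
N → P
P → S
S → Q
Q → F
F → J
J → H
H → R
R → L
L → B
L → A
A → O
O → K
K → G
G → M
G → E
G → D
D → I

C -> N -> P -> S -> Q -> F -> J -> H -> R -> L -> B -> A -> O -> K -> G -> M -> E -> D -> I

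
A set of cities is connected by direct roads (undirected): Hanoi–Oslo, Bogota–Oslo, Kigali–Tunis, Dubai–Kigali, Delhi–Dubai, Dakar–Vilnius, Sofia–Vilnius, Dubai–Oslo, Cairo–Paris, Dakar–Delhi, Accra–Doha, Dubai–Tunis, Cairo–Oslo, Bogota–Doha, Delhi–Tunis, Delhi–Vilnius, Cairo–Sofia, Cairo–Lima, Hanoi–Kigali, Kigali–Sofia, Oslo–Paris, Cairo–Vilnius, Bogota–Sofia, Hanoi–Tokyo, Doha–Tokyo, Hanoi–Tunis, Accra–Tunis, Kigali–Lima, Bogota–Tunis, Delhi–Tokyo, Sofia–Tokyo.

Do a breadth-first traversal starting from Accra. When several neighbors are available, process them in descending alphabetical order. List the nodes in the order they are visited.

Visit Accra; enqueue Tunis, Doha → queue [Tunis, Doha]
Visit Tunis; enqueue Kigali, Hanoi, Dubai, Delhi, Bogota → queue [Doha, Kigali, Hanoi, Dubai, Delhi, Bogota]
Visit Doha; enqueue Tokyo → queue [Kigali, Hanoi, Dubai, Delhi, Bogota, Tokyo]
Visit Kigali; enqueue Sofia, Lima → queue [Hanoi, Dubai, Delhi, Bogota, Tokyo, Sofia, Lima]
Visit Hanoi; enqueue Oslo → queue [Dubai, Delhi, Bogota, Tokyo, Sofia, Lima, Oslo]
Visit Dubai → queue [Delhi, Bogota, Tokyo, Sofia, Lima, Oslo]
Visit Delhi; enqueue Vilnius, Dakar → queue [Bogota, Tokyo, Sofia, Lima, Oslo, Vilnius, Dakar]
Visit Bogota → queue [Tokyo, Sofia, Lima, Oslo, Vilnius, Dakar]
Visit Tokyo → queue [Sofia, Lima, Oslo, Vilnius, Dakar]
Visit Sofia; enqueue Cairo → queue [Lima, Oslo, Vilnius, Dakar, Cairo]
Visit Lima → queue [Oslo, Vilnius, Dakar, Cairo]
Visit Oslo; enqueue Paris → queue [Vilnius, Dakar, Cairo, Paris]
Visit Vilnius → queue [Dakar, Cairo, Paris]
Visit Dakar → queue [Cairo, Paris]
Visit Cairo → queue [Paris]
Visit Paris → queue []

Accra -> Tunis -> Doha -> Kigali -> Hanoi -> Dubai -> Delhi -> Bogota -> Tokyo -> Sofia -> Lima -> Oslo -> Vilnius -> Dakar -> Cairo -> Paris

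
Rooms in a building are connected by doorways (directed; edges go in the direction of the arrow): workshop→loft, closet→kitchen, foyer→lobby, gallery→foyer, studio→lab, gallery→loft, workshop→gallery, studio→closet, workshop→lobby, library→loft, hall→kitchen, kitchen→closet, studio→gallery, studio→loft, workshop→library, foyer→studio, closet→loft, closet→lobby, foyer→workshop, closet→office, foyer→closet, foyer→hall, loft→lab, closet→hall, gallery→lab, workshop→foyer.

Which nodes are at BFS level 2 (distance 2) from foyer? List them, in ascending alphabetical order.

gallery, kitchen, lab, library, loft, office

Level 0: foyer
Level 1: closet, hall, lobby, studio, workshop
Level 2: gallery, kitchen, lab, library, loft, office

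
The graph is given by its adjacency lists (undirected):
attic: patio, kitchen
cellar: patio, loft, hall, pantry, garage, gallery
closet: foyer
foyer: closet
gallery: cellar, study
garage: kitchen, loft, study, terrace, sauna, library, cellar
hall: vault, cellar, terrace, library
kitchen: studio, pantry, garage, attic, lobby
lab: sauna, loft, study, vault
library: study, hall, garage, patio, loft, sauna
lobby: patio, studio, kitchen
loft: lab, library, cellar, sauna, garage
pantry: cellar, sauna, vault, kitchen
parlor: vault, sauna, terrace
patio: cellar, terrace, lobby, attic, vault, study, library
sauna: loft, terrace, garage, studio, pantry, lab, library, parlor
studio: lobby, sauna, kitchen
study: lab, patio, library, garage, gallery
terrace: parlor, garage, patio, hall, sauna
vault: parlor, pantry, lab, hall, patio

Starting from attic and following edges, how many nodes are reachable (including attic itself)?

BFS from attic visits: attic, patio, kitchen, cellar, terrace, lobby, vault, study, library, studio, pantry, garage, loft, hall, gallery, parlor, sauna, lab
Reachable nodes: 18 of 20 total.

18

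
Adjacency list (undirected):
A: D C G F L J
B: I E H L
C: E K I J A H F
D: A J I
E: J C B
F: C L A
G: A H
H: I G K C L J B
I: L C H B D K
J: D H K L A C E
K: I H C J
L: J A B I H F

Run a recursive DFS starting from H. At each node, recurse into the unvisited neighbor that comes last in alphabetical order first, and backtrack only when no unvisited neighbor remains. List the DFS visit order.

Visit H
H → L
L → J
J → K
K → I
I → D
D → A
A → G
A → F
F → C
C → E
E → B

H → L → J → K → I → D → A → G → F → C → E → B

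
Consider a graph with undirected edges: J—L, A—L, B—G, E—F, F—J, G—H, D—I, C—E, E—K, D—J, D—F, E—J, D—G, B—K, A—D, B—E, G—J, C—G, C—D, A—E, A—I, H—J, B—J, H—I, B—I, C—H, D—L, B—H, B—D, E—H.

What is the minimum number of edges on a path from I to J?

Level 0: I
Level 1: A, B, D, H
Level 2: C, E, F, G, J, K, L
J first appears at level 2.

2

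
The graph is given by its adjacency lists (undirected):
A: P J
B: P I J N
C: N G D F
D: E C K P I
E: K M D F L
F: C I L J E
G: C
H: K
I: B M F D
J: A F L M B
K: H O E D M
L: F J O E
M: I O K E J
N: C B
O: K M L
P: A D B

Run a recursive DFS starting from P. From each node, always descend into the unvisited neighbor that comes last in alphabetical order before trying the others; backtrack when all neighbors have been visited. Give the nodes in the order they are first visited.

P, D, K, O, M, J, L, F, I, B, N, C, G, E, A, H

Visit P
P → D
D → K
K → O
O → M
M → J
J → L
L → F
F → I
I → B
B → N
N → C
C → G
F → E
J → A
K → H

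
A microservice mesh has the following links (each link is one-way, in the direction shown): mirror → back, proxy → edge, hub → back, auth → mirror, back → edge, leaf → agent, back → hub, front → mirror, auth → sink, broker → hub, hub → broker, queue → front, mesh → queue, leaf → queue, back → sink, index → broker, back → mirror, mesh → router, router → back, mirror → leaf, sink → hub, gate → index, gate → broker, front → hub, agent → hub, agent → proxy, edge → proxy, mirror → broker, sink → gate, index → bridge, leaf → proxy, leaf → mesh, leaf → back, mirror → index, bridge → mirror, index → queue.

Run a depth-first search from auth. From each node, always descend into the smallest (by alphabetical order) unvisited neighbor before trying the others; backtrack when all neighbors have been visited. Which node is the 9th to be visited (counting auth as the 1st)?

Visit auth
auth → mirror
mirror → back
back → edge
edge → proxy
back → hub
hub → broker
back → sink
sink → gate
gate → index
index → bridge
index → queue
queue → front
mirror → leaf
leaf → agent
leaf → mesh
mesh → router

Visit order: auth, mirror, back, edge, proxy, hub, broker, sink, gate, index, bridge, queue, front, leaf, agent, mesh, router

gate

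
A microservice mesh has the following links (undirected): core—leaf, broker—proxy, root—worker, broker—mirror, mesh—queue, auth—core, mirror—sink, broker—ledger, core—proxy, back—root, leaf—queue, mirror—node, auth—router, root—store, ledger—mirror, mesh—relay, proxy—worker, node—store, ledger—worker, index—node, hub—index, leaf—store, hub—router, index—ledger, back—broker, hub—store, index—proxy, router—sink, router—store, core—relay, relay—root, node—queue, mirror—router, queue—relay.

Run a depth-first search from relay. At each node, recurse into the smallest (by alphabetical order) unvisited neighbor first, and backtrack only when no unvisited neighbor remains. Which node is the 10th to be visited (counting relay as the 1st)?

Visit relay
relay → core
core → auth
auth → router
router → hub
hub → index
index → ledger
ledger → broker
broker → back
back → root
root → store
store → leaf
leaf → queue
queue → mesh
queue → node
node → mirror
mirror → sink
root → worker
worker → proxy

Visit order: relay, core, auth, router, hub, index, ledger, broker, back, root, store, leaf, queue, mesh, node, mirror, sink, worker, proxy

root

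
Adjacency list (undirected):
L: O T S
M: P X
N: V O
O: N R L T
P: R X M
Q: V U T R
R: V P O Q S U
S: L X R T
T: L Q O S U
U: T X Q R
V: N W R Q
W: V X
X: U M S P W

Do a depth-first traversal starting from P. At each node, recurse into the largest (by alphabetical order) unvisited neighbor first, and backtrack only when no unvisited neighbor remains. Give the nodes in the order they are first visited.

P -> X -> W -> V -> R -> U -> T -> S -> L -> O -> N -> Q -> M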